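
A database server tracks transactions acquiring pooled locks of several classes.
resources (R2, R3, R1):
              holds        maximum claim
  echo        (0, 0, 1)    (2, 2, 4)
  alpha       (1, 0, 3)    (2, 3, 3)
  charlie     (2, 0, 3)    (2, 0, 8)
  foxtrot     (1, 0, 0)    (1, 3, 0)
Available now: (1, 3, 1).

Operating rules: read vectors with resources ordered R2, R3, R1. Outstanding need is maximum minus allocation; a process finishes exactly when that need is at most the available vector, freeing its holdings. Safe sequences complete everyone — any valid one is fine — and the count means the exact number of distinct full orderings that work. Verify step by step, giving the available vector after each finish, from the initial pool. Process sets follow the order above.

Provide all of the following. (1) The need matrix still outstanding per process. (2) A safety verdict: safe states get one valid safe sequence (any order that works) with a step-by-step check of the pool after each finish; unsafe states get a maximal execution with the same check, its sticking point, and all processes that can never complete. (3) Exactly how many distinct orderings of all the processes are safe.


(1) Need matrix, components ordered R2, R3, R1:
  echo: (2, 2, 3)
  alpha: (1, 3, 0)
  charlie: (0, 0, 5)
  foxtrot: (0, 3, 0)
(2) SAFE. One safe sequence: foxtrot, alpha, echo, charlie.
Key observation: foxtrot marks the first exact bind of the order: its need (0, 3, 0) fits the free (1, 3, 1) with zero slack on a requested resource.
Step-by-step check:
  pool = (1, 3, 1)
  foxtrot needs (0, 3, 0) <= (1, 3, 1) -> finishes; pool += (1, 0, 0) = (2, 3, 1)
  alpha needs (1, 3, 0) <= (2, 3, 1) -> finishes; pool += (1, 0, 3) = (3, 3, 4)
  echo needs (2, 2, 3) <= (3, 3, 4) -> finishes; pool += (0, 0, 1) = (3, 3, 5)
  charlie needs (0, 0, 5) <= (3, 3, 5) -> finishes; pool += (2, 0, 3) = (5, 3, 8)
(3) The exact count: 4 of the possible complete orderings are safe sequences.


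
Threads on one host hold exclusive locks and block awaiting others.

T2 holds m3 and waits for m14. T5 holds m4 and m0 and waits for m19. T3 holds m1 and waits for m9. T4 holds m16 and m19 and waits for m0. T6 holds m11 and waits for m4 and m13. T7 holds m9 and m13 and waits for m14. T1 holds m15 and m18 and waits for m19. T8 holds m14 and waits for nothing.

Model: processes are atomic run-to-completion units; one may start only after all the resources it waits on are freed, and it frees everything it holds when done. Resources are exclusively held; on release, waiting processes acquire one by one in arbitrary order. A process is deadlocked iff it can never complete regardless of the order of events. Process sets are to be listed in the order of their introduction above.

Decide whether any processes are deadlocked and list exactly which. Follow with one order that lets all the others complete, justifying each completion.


Deadlocked set: T5, T4, T6 and T1.
Key observation: the cycle T5 -> T4 -> T5 can never break — each member waits on the next; T6 and T1 wait into the deadlock from upstream.
The rest can finish in the order T8, T7, T3, T2.
Step-by-step check:
  run T8 (it waits on nothing); releases m14
  T7 waits on m14 — all released -> runs and releases m9 and m13
  T3 waits on m9 — all released -> runs and releases m1
  T2 waits on m14 — all released -> runs and releases m3


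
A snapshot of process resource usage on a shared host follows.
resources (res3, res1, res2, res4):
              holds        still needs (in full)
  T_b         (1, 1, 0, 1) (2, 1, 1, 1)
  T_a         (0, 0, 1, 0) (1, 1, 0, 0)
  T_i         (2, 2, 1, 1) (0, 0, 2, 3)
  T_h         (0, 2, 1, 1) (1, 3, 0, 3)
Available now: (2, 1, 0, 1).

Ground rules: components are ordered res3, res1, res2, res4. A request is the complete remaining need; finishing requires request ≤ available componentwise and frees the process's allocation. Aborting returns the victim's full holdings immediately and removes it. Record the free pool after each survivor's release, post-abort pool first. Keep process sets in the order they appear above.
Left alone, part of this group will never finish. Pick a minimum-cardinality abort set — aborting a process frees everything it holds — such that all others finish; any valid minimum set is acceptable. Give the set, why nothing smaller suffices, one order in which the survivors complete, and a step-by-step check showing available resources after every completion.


The answer: abort T_h.
Key observation: no ordering could ever have run T_i before the abort of T_h; with (0, 2, 1, 1) back in the pool it fits at step 3.
Minimality: the empty abort set fails — the state is deadlocked as it stands.
One survivor order: T_a, T_b, T_i. Step-by-step check (post-abort pool first):
  pool = (2, 3, 1, 2)
  run T_a (needs (1, 1, 0, 0), free (2, 3, 1, 2)); after release of (0, 0, 1, 0) the pool is (2, 3, 2, 2)
  run T_b (needs (2, 1, 1, 1), free (2, 3, 2, 2)); after release of (1, 1, 0, 1) the pool is (3, 4, 2, 3)
  run T_i (needs (0, 0, 2, 3), free (3, 4, 2, 3)); after release of (2, 2, 1, 1) the pool is (5, 6, 3, 4)


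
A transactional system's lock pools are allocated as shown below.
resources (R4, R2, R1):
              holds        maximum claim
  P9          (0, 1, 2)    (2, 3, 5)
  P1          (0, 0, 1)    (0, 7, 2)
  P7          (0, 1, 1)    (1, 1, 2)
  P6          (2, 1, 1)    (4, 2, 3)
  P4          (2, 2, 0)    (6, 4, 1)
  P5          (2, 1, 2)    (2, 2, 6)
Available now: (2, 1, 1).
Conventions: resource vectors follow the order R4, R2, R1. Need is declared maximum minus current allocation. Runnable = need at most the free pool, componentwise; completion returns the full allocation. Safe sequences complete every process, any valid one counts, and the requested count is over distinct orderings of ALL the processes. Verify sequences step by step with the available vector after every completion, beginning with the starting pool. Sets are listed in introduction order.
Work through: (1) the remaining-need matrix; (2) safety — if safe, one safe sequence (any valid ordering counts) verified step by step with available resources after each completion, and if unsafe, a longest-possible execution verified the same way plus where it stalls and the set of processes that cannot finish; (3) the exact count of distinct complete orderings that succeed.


(1) Outstanding need per process (order R4, R2, R1):
  P9: (2, 2, 3)
  P1: (0, 7, 1)
  P7: (1, 0, 1)
  P6: (2, 1, 2)
  P4: (4, 2, 1)
  P5: (0, 1, 4)
(2) The state is SAFE; one workable sequence: P7, P6, P9, P5, P4, P1.
Key observation: the order's first zero-slack moment is P7 ((1, 0, 1) needed, (2, 1, 1) free — a requested resource with nothing to spare).
Check, step by step:
  pool = (2, 1, 1)
  P7 needs (1, 0, 1) <= (2, 1, 1) -> finishes; pool += (0, 1, 1) = (2, 2, 2)
  P6 needs (2, 1, 2) <= (2, 2, 2) -> finishes; pool += (2, 1, 1) = (4, 3, 3)
  P9 needs (2, 2, 3) <= (4, 3, 3) -> finishes; pool += (0, 1, 2) = (4, 4, 5)
  P5 needs (0, 1, 4) <= (4, 4, 5) -> finishes; pool += (2, 1, 2) = (6, 5, 7)
  P4 needs (4, 2, 1) <= (6, 5, 7) -> finishes; pool += (2, 2, 0) = (8, 7, 7)
  P1 needs (0, 7, 1) <= (8, 7, 7) -> finishes; pool += (0, 0, 1) = (8, 7, 8)
(3) Exactly 3 of the possible complete orderings are safe sequences.


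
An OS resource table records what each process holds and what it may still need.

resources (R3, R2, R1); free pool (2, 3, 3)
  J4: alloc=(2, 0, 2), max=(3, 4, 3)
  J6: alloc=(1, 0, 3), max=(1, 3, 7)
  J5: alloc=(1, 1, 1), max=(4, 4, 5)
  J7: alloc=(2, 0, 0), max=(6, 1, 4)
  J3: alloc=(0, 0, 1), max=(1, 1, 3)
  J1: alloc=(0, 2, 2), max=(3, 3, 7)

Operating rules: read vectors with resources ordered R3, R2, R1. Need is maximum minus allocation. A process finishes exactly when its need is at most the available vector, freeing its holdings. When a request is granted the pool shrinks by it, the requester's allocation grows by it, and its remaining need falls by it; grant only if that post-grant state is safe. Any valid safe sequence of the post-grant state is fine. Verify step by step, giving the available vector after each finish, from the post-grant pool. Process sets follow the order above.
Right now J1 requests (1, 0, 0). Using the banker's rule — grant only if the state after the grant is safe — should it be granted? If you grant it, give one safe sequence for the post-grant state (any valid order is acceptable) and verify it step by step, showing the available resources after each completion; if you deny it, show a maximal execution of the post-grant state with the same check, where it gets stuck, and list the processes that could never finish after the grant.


GRANT: granting preserves safety; a valid post-grant sequence is J3, J6, J1, J5, J4, J7.
Key observation: the grant leaves (1, 3, 3) free — enough for J3, whose release restarts the cascade.
Check on the post-grant state, step by step:
  pool = (1, 3, 3)
  J3: need (1, 1, 2) fits (1, 3, 3); releases (0, 0, 1), pool now (1, 3, 4)
  J6: need (0, 3, 4) fits (1, 3, 4); releases (1, 0, 3), pool now (2, 3, 7)
  J1: need (2, 1, 5) fits (2, 3, 7); releases (1, 2, 2), pool now (3, 5, 9)
  J5: need (3, 3, 4) fits (3, 5, 9); releases (1, 1, 1), pool now (4, 6, 10)
  J4: need (1, 4, 1) fits (4, 6, 10); releases (2, 0, 2), pool now (6, 6, 12)
  J7: need (4, 1, 4) fits (6, 6, 12); releases (2, 0, 0), pool now (8, 6, 12)


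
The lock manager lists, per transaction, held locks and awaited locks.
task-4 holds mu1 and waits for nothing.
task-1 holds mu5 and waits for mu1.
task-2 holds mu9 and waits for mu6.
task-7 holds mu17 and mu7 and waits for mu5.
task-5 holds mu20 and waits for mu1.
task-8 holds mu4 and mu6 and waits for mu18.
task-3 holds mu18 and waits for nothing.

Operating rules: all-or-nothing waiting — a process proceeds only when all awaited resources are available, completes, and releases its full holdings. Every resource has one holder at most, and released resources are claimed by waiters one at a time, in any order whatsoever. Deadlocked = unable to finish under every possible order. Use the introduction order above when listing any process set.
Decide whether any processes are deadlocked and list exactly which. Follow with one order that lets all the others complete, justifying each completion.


The deadlocked set is empty.
Key observation: every chain of waits terminates; starting from the processes that wait on nothing, all the rest unlock in turn.
One completion order for the rest: task-4, task-3, task-5, task-8, task-2, task-1, task-7.
Walking it through:
  task-4 waits on nothing -> runs at once and releases mu1
  task-3 waits on nothing -> runs at once and releases mu18
  task-5 waits on mu1 — all released -> runs and releases mu20
  task-8 waits on mu18 — all released -> runs and releases mu4 and mu6
  task-2 waits on mu6 — all released -> runs and releases mu9
  task-1 waits on mu1 — all released -> runs and releases mu5
  task-7 waits on mu5 — all released -> runs and releases mu17 and mu7


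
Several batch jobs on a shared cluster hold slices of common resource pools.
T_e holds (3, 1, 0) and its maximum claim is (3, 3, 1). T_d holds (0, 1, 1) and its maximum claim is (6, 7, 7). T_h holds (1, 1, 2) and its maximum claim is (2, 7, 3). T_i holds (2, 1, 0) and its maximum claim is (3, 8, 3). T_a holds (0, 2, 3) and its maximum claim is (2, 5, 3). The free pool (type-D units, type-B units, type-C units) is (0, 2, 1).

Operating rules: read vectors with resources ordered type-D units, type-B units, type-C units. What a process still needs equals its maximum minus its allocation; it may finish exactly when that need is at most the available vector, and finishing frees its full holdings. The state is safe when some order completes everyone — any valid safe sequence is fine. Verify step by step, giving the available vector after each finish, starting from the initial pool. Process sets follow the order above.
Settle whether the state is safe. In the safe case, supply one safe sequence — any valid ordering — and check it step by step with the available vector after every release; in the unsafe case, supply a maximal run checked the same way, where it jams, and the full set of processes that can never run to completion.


UNSAFE.
Key observation: once T_e, T_a finish, the pool peaks at (3, 5, 4) — and every remaining process still needs more type-B units than that.
Going as far as possible: T_e, T_a; after that, nothing fits. Walking it through:
  pool = (0, 2, 1)
  T_e: need (0, 2, 1) fits (0, 2, 1); releases (3, 1, 0), pool now (3, 3, 1)
  T_a: need (2, 3, 0) fits (3, 3, 1); releases (0, 2, 3), pool now (3, 5, 4)
  T_d cannot run: need (6, 6, 6) vs free (3, 5, 4) (insufficient type-D units, type-B units and type-C units)
  T_h cannot run: need (1, 6, 1) vs free (3, 5, 4) (insufficient type-B units)
  T_i cannot run: need (1, 7, 3) vs free (3, 5, 4) (insufficient type-B units)
Permanently blocked: T_d, T_h and T_i.


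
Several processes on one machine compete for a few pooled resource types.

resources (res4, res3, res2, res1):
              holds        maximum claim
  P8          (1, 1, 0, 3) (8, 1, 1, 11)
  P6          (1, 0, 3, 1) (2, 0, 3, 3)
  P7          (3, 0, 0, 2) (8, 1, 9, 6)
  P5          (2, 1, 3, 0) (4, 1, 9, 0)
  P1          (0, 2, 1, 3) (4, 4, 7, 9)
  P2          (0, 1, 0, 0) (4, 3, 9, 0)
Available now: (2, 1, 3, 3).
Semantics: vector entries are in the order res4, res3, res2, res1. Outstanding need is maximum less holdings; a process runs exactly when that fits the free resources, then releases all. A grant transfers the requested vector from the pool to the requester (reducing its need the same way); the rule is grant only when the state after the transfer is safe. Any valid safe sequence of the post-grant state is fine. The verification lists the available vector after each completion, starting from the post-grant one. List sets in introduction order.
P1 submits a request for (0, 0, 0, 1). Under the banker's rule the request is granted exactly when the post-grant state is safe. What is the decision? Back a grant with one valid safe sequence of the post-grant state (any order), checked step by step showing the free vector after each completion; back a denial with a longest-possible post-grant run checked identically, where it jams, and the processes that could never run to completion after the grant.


DENY. Granting would leave the state unsafe.
Key observation: once P6, P5, P2 finish, the pool peaks at (5, 3, 9, 3) — and every remaining process still needs more res1 than that.
After a pretend grant, a maximal execution: P6, P5, P2 — then nothing else fits. Verifying each step:
  pool = (2, 1, 3, 2)
  P6: need (1, 0, 0, 2) fits (2, 1, 3, 2); releases (1, 0, 3, 1), pool now (3, 1, 6, 3)
  P5: need (2, 0, 6, 0) fits (3, 1, 6, 3); releases (2, 1, 3, 0), pool now (5, 2, 9, 3)
  P2: need (4, 2, 9, 0) fits (5, 2, 9, 3); releases (0, 1, 0, 0), pool now (5, 3, 9, 3)
  P8 still needs (7, 0, 1, 8) but only (5, 3, 9, 3) is free — short on res4 and res1
  P7 still needs (5, 1, 9, 4) but only (5, 3, 9, 3) is free — short on res1
  P1 still needs (4, 2, 6, 5) but only (5, 3, 9, 3) is free — short on res1
Processes that could never finish after the grant: P8, P7 and P1.


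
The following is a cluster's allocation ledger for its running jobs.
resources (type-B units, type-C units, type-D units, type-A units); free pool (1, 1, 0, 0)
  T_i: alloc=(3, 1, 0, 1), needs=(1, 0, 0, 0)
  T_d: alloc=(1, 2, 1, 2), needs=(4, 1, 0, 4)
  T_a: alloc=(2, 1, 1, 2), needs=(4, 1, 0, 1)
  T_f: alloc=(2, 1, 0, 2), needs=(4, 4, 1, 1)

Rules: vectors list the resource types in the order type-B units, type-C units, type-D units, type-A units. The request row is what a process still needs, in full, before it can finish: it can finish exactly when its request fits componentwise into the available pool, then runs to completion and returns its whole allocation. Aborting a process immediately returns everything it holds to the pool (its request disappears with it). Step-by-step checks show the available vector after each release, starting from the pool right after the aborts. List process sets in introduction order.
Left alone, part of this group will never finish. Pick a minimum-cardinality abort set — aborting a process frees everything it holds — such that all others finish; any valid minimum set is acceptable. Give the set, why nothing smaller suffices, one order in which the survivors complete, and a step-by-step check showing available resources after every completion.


Abort T_f.
Key observation: T_d was stuck for good until T_f gave back (2, 1, 0, 2); in the order shown it finishes at step 3.
Minimality: the empty abort set fails — the state is deadlocked as it stands.
Survivors finish in the order: T_i, T_a, T_d. Verifying each step (pool after the aborts first):
  pool = (3, 2, 0, 2)
  run T_i (needs (1, 0, 0, 0), free (3, 2, 0, 2)); after release of (3, 1, 0, 1) the pool is (6, 3, 0, 3)
  run T_a (needs (4, 1, 0, 1), free (6, 3, 0, 3)); after release of (2, 1, 1, 2) the pool is (8, 4, 1, 5)
  run T_d (needs (4, 1, 0, 4), free (8, 4, 1, 5)); after release of (1, 2, 1, 2) the pool is (9, 6, 2, 7)


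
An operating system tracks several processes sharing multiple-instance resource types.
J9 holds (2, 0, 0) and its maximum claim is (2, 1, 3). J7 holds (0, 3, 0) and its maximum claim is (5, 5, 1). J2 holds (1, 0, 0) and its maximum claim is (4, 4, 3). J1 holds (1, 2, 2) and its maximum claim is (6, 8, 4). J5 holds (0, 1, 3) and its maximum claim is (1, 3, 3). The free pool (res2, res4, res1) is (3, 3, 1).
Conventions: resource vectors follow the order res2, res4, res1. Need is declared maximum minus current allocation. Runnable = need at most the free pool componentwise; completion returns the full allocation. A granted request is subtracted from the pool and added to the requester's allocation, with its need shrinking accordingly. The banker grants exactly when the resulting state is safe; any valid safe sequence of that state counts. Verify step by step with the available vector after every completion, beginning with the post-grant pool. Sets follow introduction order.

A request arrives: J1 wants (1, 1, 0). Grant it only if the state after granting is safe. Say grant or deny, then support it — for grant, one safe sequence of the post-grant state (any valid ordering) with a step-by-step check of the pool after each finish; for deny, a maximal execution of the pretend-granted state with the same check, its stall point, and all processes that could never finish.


DENY: after the grant no complete ordering would exist.
Key observation: after J5, J9 the pool peaks at (4, 3, 4), and each blocked process is short somewhere: J7 on res2; J2 on res4; J1 on res4.
After a pretend grant, a maximal execution: J5, J9 — then nothing else fits. Verifying each step:
  pool = (2, 2, 1)
  run J5 (needs (1, 2, 0), free (2, 2, 1)); after release of (0, 1, 3) the pool is (2, 3, 4)
  run J9 (needs (0, 1, 3), free (2, 3, 4)); after release of (2, 0, 0) the pool is (4, 3, 4)
  blocked: J7 wants (5, 2, 1), pool (4, 3, 4) — not enough res2
  blocked: J2 wants (3, 4, 3), pool (4, 3, 4) — not enough res4
  blocked: J1 wants (4, 5, 2), pool (4, 3, 4) — not enough res4
Had the request been granted, J7, J2 and J1 could never finish.


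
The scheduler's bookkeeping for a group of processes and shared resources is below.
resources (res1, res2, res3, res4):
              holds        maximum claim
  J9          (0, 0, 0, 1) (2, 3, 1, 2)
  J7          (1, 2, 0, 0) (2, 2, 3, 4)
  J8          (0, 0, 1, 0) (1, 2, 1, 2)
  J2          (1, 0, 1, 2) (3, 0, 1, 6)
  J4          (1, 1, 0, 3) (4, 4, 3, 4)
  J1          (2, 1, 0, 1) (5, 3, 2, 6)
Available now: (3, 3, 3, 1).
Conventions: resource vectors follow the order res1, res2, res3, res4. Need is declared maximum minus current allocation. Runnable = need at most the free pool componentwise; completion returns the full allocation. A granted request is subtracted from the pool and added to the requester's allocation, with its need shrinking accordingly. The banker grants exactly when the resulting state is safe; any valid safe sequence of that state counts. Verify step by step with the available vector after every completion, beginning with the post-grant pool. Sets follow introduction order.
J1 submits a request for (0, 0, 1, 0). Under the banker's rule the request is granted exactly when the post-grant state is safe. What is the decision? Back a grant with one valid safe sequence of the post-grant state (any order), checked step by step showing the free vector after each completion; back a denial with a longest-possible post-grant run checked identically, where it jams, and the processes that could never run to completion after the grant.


GRANT: granting preserves safety; a valid post-grant sequence is J9, J8, J4, J2, J7, J1.
Key observation: the grant leaves (3, 3, 2, 1) free — enough for J9, whose release restarts the cascade.
Check on the post-grant state, step by step:
  pool = (3, 3, 2, 1)
  J9 needs (2, 3, 1, 1) <= (3, 3, 2, 1) -> finishes; pool += (0, 0, 0, 1) = (3, 3, 2, 2)
  J8 needs (1, 2, 0, 2) <= (3, 3, 2, 2) -> finishes; pool += (0, 0, 1, 0) = (3, 3, 3, 2)
  J4 needs (3, 3, 3, 1) <= (3, 3, 3, 2) -> finishes; pool += (1, 1, 0, 3) = (4, 4, 3, 5)
  J2 needs (2, 0, 0, 4) <= (4, 4, 3, 5) -> finishes; pool += (1, 0, 1, 2) = (5, 4, 4, 7)
  J7 needs (1, 0, 3, 4) <= (5, 4, 4, 7) -> finishes; pool += (1, 2, 0, 0) = (6, 6, 4, 7)
  J1 needs (3, 2, 1, 5) <= (6, 6, 4, 7) -> finishes; pool += (2, 1, 1, 1) = (8, 7, 5, 8)


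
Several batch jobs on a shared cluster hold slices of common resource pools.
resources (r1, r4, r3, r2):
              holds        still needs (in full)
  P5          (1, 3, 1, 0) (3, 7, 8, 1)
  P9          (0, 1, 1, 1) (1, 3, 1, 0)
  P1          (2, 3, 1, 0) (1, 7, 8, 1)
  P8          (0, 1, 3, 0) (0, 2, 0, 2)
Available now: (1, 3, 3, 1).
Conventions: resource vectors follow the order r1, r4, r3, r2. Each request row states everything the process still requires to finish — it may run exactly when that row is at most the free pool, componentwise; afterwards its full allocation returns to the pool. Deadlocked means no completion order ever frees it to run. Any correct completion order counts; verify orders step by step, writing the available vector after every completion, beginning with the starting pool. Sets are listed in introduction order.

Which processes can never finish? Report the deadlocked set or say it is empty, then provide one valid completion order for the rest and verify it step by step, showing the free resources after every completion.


Deadlocked set: P5 and P1.
Key observation: P9, P8 can finish, but then (1, 5, 7, 2) is all there is, and the blocked group's r4 demands exceed it.
A valid finishing order for the others: P9, P8. Step-by-step check:
  pool = (1, 3, 3, 1)
  P9: need (1, 3, 1, 0) fits (1, 3, 3, 1); releases (0, 1, 1, 1), pool now (1, 4, 4, 2)
  P8: need (0, 2, 0, 2) fits (1, 4, 4, 2); releases (0, 1, 3, 0), pool now (1, 5, 7, 2)
The stuck group stays short no matter what:
  P5 still needs (3, 7, 8, 1) but only (1, 5, 7, 2) is free — short on r1, r4 and r3
  P1 still needs (1, 7, 8, 1) but only (1, 5, 7, 2) is free — short on r4 and r3


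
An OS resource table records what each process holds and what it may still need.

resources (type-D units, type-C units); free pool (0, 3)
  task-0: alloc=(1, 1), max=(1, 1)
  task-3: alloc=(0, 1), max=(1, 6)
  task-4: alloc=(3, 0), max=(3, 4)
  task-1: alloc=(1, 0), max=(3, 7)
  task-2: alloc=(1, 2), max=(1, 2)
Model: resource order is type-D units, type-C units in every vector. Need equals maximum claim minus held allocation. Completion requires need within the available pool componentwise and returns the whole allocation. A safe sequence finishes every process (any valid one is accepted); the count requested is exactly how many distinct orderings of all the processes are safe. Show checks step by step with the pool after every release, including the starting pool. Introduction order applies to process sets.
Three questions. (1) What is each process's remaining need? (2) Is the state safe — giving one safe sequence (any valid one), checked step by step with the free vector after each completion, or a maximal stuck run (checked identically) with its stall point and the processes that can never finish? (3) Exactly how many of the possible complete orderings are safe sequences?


(1) Need matrix, components ordered type-D units, type-C units:
  task-0: (0, 0)
  task-3: (1, 5)
  task-4: (0, 4)
  task-1: (2, 7)
  task-2: (0, 0)
(2) The state is SAFE; one workable sequence: task-2, task-3, task-0, task-4, task-1.
Key observation: task-3 is the earliest step where a requested resource binds exactly: need (1, 5), pool (1, 5) at its turn.
Verifying each step:
  pool = (0, 3)
  task-2: need (0, 0) fits (0, 3); releases (1, 2), pool now (1, 5)
  task-3: need (1, 5) fits (1, 5); releases (0, 1), pool now (1, 6)
  task-0: need (0, 0) fits (1, 6); releases (1, 1), pool now (2, 7)
  task-4: need (0, 4) fits (2, 7); releases (3, 0), pool now (5, 7)
  task-1: need (2, 7) fits (5, 7); releases (1, 0), pool now (6, 7)
(3) Precisely 12 of the possible complete orderings are safe sequences.


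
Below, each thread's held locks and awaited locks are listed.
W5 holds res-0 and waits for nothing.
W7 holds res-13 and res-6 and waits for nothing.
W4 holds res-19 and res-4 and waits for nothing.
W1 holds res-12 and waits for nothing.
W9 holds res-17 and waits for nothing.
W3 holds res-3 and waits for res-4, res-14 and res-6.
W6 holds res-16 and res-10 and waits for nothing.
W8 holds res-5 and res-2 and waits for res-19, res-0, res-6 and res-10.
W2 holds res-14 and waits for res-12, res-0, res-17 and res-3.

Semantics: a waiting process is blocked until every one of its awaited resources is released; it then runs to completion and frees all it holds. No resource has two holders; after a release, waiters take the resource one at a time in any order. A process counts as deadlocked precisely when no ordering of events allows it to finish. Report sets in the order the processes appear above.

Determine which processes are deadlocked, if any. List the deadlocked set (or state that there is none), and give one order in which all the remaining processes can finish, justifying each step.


Deadlocked: W3 and W2.
Key observation: the wait chain closes on itself along W3 -> W2 -> W3; no other process is dragged down with it.
The rest can finish in the order W6, W4, W9, W7, W5, W1, W8.
Walking it through:
  W6: no waits; runs immediately, freeing res-16 and res-10
  W4: no waits; runs immediately, freeing res-19 and res-4
  W9: no waits; runs immediately, freeing res-17
  W7: no waits; runs immediately, freeing res-13 and res-6
  W5: no waits; runs immediately, freeing res-0
  W1: no waits; runs immediately, freeing res-12
  W8 waits on res-19, res-0, res-6 and res-10 — all released -> runs and releases res-5 and res-2


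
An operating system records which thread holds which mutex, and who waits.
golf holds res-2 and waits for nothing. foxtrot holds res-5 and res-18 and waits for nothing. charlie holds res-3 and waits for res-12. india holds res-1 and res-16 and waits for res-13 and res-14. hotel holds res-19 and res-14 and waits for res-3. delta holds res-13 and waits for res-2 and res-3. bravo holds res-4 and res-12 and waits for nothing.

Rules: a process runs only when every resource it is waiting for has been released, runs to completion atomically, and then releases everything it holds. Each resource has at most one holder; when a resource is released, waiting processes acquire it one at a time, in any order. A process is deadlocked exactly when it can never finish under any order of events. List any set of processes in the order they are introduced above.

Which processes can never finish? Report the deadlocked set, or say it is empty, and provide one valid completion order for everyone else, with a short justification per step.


The deadlocked set is empty.
Key observation: although several processes wait, no cycle exists — each chain bottoms out at a free runner.
The rest can finish in the order bravo, foxtrot, charlie, hotel, golf, delta, india.
Walking it through:
  run bravo (it waits on nothing); releases res-4 and res-12
  run foxtrot (it waits on nothing); releases res-5 and res-18
  charlie: everything it awaited (res-12) is free; runs, freeing res-3
  hotel: everything it awaited (res-3) is free; runs, freeing res-19 and res-14
  run golf (it waits on nothing); releases res-2
  delta: everything it awaited (res-2 and res-3) is free; runs, freeing res-13
  india: everything it awaited (res-13 and res-14) is free; runs, freeing res-1 and res-16


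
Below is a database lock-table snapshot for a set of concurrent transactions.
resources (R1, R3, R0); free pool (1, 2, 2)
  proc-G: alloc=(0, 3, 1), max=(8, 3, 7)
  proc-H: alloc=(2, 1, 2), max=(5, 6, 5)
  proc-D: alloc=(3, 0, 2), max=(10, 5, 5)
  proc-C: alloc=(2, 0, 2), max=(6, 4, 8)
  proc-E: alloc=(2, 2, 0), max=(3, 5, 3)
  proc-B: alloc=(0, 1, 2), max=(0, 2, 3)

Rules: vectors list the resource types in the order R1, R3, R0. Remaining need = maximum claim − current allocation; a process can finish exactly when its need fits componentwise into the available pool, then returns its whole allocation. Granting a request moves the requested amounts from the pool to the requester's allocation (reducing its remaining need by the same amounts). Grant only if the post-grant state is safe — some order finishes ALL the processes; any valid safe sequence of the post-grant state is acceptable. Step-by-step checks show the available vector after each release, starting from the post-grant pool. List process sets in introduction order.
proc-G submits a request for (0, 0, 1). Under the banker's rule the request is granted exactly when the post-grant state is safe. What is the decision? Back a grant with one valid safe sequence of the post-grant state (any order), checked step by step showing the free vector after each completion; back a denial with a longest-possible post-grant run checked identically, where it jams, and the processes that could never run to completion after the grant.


DENY — the pretend-granted state is unsafe.
Key observation: after proc-B, proc-E, proc-H the pool peaks at (5, 6, 5), and each blocked process is short somewhere: proc-G on R1; proc-D on R1; proc-C on R0.
After a pretend grant, a maximal execution: proc-B, proc-E, proc-H — then nothing else fits. Walking it through:
  pool = (1, 2, 1)
  proc-B: need (0, 1, 1) fits (1, 2, 1); releases (0, 1, 2), pool now (1, 3, 3)
  proc-E: need (1, 3, 3) fits (1, 3, 3); releases (2, 2, 0), pool now (3, 5, 3)
  proc-H: need (3, 5, 3) fits (3, 5, 3); releases (2, 1, 2), pool now (5, 6, 5)
  blocked: proc-G wants (8, 0, 5), pool (5, 6, 5) — not enough R1
  blocked: proc-D wants (7, 5, 3), pool (5, 6, 5) — not enough R1
  blocked: proc-C wants (4, 4, 6), pool (5, 6, 5) — not enough R0
Had the request been granted, proc-G, proc-D and proc-C could never finish.


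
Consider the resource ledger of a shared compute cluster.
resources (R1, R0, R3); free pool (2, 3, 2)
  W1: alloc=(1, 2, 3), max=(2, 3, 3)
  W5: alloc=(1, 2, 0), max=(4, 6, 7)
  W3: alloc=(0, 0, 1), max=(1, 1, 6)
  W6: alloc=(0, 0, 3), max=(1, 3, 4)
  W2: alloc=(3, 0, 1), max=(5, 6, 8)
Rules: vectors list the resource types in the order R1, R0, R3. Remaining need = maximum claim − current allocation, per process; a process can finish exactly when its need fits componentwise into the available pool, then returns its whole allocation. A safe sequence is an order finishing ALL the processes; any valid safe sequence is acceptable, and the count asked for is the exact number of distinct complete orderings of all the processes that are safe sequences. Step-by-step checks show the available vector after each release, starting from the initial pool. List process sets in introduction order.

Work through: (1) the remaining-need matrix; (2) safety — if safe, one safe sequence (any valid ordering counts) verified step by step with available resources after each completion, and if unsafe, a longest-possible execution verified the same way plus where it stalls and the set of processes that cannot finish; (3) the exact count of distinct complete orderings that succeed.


(1) Need matrix, components ordered R1, R0, R3:
  W1: (1, 1, 0)
  W5: (3, 4, 7)
  W3: (1, 1, 5)
  W6: (1, 3, 1)
  W2: (2, 6, 7)
(2) SAFE — a valid safe sequence is W1, W3, W6, W5, W2.
Key observation: the first exact fit in this order is W3 — it needs (1, 1, 5) with (3, 5, 5) free, meeting a requested resource to the last unit.
Step-by-step check:
  pool = (2, 3, 2)
  W1: need (1, 1, 0) fits (2, 3, 2); releases (1, 2, 3), pool now (3, 5, 5)
  W3: need (1, 1, 5) fits (3, 5, 5); releases (0, 0, 1), pool now (3, 5, 6)
  W6: need (1, 3, 1) fits (3, 5, 6); releases (0, 0, 3), pool now (3, 5, 9)
  W5: need (3, 4, 7) fits (3, 5, 9); releases (1, 2, 0), pool now (4, 7, 9)
  W2: need (2, 6, 7) fits (4, 7, 9); releases (3, 0, 1), pool now (7, 7, 10)
(3) The exact count: 8 of the possible complete orderings are safe sequences.


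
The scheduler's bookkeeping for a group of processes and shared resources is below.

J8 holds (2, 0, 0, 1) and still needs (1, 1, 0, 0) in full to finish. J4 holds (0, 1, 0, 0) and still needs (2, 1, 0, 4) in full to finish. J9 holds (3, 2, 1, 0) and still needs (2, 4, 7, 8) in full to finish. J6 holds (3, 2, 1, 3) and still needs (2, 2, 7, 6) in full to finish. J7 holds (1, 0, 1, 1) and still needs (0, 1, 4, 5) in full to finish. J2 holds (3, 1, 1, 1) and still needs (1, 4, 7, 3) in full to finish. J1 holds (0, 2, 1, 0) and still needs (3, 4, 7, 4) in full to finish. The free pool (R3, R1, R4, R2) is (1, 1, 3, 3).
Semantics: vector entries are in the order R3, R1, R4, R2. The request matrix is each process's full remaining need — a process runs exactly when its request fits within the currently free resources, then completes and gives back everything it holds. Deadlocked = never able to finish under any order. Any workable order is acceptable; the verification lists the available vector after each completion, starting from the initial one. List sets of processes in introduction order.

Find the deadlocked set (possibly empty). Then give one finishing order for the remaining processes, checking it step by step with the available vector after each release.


Deadlocked set: J9, J6, J7, J2 and J1.
Key observation: J8, J4 can finish, but then (3, 2, 3, 4) is all there is, and the blocked group's R4 demands exceed it.
A valid finishing order for the others: J8, J4. Step-by-step check:
  pool = (1, 1, 3, 3)
  J8: need (1, 1, 0, 0) fits (1, 1, 3, 3); releases (2, 0, 0, 1), pool now (3, 1, 3, 4)
  J4: need (2, 1, 0, 4) fits (3, 1, 3, 4); releases (0, 1, 0, 0), pool now (3, 2, 3, 4)
The blocked processes can never fit:
  blocked: J9 wants (2, 4, 7, 8), pool (3, 2, 3, 4) — not enough R1, R4 and R2
  blocked: J6 wants (2, 2, 7, 6), pool (3, 2, 3, 4) — not enough R4 and R2
  blocked: J7 wants (0, 1, 4, 5), pool (3, 2, 3, 4) — not enough R4 and R2
  blocked: J2 wants (1, 4, 7, 3), pool (3, 2, 3, 4) — not enough R1 and R4
  blocked: J1 wants (3, 4, 7, 4), pool (3, 2, 3, 4) — not enough R1 and R4


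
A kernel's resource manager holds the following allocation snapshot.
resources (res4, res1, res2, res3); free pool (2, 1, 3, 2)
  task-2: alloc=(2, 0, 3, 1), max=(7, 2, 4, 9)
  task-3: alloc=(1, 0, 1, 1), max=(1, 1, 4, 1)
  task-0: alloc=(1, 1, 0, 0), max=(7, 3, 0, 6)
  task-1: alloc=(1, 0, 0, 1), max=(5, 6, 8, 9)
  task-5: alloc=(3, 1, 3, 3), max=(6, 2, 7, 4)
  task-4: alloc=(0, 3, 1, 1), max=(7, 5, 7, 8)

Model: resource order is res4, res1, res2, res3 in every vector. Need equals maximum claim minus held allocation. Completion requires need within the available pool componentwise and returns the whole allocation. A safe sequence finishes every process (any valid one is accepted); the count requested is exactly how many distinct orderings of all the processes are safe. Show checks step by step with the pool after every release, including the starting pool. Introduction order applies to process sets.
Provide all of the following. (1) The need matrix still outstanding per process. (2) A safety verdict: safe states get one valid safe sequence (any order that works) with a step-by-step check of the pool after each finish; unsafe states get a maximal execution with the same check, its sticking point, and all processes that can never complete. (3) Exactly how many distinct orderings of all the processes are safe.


(1) Need matrix, components ordered res4, res1, res2, res3:
  task-2: (5, 2, 1, 8)
  task-3: (0, 1, 3, 0)
  task-0: (6, 2, 0, 6)
  task-1: (4, 6, 8, 8)
  task-5: (3, 1, 4, 1)
  task-4: (7, 2, 6, 7)
(2) The state is UNSAFE.
Key observation: the wall is res3: completing task-3, task-5, task-0 brings the pool only to (7, 3, 7, 6), and all the rest need more.
Going as far as possible: task-3, task-5, task-0; after that, nothing fits. Check, step by step:
  pool = (2, 1, 3, 2)
  task-3 needs (0, 1, 3, 0) <= (2, 1, 3, 2) -> finishes; pool += (1, 0, 1, 1) = (3, 1, 4, 3)
  task-5 needs (3, 1, 4, 1) <= (3, 1, 4, 3) -> finishes; pool += (3, 1, 3, 3) = (6, 2, 7, 6)
  task-0 needs (6, 2, 0, 6) <= (6, 2, 7, 6) -> finishes; pool += (1, 1, 0, 0) = (7, 3, 7, 6)
  task-2 still needs (5, 2, 1, 8) but only (7, 3, 7, 6) is free — short on res3
  task-1 still needs (4, 6, 8, 8) but only (7, 3, 7, 6) is free — short on res1, res2 and res3
  task-4 still needs (7, 2, 6, 7) but only (7, 3, 7, 6) is free — short on res3
Never able to finish: task-2, task-1 and task-4.
(3) Precisely 0 of the possible complete orderings are safe sequences.


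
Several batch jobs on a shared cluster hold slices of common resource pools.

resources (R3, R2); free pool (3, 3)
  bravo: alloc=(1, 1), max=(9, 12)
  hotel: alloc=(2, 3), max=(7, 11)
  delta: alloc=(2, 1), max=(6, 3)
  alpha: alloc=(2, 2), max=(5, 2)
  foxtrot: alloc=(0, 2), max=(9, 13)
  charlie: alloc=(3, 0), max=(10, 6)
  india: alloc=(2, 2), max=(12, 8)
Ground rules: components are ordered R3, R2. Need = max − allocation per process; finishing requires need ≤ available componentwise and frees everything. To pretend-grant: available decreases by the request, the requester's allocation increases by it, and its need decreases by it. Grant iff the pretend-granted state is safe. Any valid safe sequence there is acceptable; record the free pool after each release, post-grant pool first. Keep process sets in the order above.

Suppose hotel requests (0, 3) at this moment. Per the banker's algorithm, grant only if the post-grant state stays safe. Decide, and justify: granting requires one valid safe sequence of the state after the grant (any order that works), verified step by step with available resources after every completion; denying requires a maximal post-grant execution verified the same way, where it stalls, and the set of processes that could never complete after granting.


DENY. Granting would leave the state unsafe.
Key observation: the pool after alpha, delta is (7, 3); every surviving request exceeds it in R2, so progress ends there.
Pretend the grant happened; the run alpha, delta goes as far as possible. Walking it through:
  pool = (3, 0)
  alpha needs (3, 0) <= (3, 0) -> finishes; pool += (2, 2) = (5, 2)
  delta needs (4, 2) <= (5, 2) -> finishes; pool += (2, 1) = (7, 3)
  bravo still needs (8, 11) but only (7, 3) is free — short on R3 and R2
  hotel still needs (5, 5) but only (7, 3) is free — short on R2
  foxtrot still needs (9, 11) but only (7, 3) is free — short on R3 and R2
  charlie still needs (7, 6) but only (7, 3) is free — short on R2
  india still needs (10, 6) but only (7, 3) is free — short on R3 and R2
Had the request been granted, bravo, hotel, foxtrot, charlie and india could never finish.


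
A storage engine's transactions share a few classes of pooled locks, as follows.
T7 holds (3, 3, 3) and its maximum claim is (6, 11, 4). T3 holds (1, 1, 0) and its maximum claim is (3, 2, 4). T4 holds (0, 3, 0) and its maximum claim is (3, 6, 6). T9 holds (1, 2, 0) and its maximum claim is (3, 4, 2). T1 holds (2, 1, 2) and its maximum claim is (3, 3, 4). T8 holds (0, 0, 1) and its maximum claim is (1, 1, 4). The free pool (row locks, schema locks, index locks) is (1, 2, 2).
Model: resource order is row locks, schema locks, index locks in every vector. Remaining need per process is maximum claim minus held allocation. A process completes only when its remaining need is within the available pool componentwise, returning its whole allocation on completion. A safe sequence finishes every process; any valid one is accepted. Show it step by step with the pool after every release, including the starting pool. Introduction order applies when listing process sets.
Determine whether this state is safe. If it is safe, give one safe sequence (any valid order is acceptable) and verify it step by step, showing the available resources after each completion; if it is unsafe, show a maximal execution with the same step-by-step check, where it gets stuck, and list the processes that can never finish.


The state is UNSAFE.
Key observation: after T1, T9, T3, T8 the pool peaks at (5, 6, 5), and each blocked process is short somewhere: T7 on schema locks; T4 on index locks.
Going as far as possible: T1, T9, T3, T8; after that, nothing fits. Check, step by step:
  pool = (1, 2, 2)
  T1: need (1, 2, 2) fits (1, 2, 2); releases (2, 1, 2), pool now (3, 3, 4)
  T9: need (2, 2, 2) fits (3, 3, 4); releases (1, 2, 0), pool now (4, 5, 4)
  T3: need (2, 1, 4) fits (4, 5, 4); releases (1, 1, 0), pool now (5, 6, 4)
  T8: need (1, 1, 3) fits (5, 6, 4); releases (0, 0, 1), pool now (5, 6, 5)
  T7 cannot run: need (3, 8, 1) vs free (5, 6, 5) (insufficient schema locks)
  T4 cannot run: need (3, 3, 6) vs free (5, 6, 5) (insufficient index locks)
Permanently blocked: T7 and T4.
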